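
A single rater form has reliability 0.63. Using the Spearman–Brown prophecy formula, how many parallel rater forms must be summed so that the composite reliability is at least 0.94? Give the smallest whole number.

10

k ≥ ρ*(1−ρ₁)/(ρ₁(1−ρ*)) = 0.94·0.37 / (0.63·0.06) = 9.201.
Smallest integer k = 10.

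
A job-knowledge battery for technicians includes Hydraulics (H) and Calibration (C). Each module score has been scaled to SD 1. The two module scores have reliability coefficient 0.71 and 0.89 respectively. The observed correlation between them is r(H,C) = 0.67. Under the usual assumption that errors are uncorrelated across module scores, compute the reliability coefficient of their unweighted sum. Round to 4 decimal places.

Var(H+C) = 2 + 2·[0.67] = 2 + 1.34 = 3.34.
Because errors are independent across components, Cov(Tᵢ,Tⱼ) = Cov(Xᵢ,Xⱼ); the off-diagonal part of the true-score variance is the same as above.
True-score variance = [0.71 + 0.89] + 1.34 = 1.6 + 1.34 = 2.94.
Reliability = 2.94 / 3.34 = 0.8802.

0.8802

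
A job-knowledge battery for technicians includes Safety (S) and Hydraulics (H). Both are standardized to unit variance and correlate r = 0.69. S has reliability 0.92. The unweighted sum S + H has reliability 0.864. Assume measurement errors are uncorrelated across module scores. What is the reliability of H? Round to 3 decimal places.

0.620

Var(S+H) = 2 + 2·0.69 = 3.380.
True-score variance = ρ_S + ρ_H + 2·0.69, so 0.864 = (0.92 + ρ_H + 1.38) / 3.380.
ρ_H = 0.864·3.380 − 0.92 − 1.38 = 0.620.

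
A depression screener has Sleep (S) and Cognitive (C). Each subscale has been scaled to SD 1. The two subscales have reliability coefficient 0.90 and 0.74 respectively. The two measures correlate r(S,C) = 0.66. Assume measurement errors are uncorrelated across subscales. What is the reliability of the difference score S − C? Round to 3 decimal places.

0.471

Var(S−C) = 1 + 1 − 2·0.66 = 2 − 1.32 = 0.68.
Because errors are independent across components, Cov(Tᵢ,Tⱼ) = Cov(Xᵢ,Xⱼ); the off-diagonal part of the true-score variance is the same as above.
True-score variance = [0.90 + 0.74] − 1.32 = 1.64 − 1.32 = 0.32.
Reliability = 0.32 / 0.68 = 0.471.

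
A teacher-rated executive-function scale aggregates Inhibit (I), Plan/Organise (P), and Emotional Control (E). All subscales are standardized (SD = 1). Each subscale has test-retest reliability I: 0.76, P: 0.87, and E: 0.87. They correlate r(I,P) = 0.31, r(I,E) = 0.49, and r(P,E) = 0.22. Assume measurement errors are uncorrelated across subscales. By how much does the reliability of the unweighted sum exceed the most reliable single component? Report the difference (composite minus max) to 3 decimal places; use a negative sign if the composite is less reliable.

0.031

Var(sum) = 3 + 2.04 = 5.04; true-score variance = 2.5 + 2.04 = 4.54; composite reliability = 0.9008.
Max component reliability = 0.8700.
Difference = 0.9008 − 0.8700 = 0.031.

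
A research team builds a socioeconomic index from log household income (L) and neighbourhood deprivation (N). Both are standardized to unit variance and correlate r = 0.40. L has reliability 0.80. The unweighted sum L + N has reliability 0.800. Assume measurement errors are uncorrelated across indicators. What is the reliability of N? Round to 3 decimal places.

Var(L+N) = 2 + 2·0.40 = 2.800.
True-score variance = ρ_L + ρ_N + 2·0.40, so 0.800 = (0.80 + ρ_N + 0.80) / 2.800.
ρ_N = 0.800·2.800 − 0.80 − 0.80 = 0.640.

0.640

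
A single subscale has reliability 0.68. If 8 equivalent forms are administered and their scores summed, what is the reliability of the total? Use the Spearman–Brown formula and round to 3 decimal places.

ρ_k = kρ / (1 + (k−1)ρ) = 8·0.68 / (1 + 7·0.68) = 5.440 / 5.760 = 0.944.

0.944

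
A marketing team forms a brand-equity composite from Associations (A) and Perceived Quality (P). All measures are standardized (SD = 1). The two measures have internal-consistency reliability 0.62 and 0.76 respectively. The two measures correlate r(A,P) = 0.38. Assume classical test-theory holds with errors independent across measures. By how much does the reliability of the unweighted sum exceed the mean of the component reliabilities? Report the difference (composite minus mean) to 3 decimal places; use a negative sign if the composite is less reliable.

Var(sum) = 2 + 0.76 = 2.76; true-score variance = 1.38 + 0.76 = 2.14; composite reliability = 0.7754.
Mean component reliability = 0.6900.
Difference = 0.7754 − 0.6900 = 0.085.

0.085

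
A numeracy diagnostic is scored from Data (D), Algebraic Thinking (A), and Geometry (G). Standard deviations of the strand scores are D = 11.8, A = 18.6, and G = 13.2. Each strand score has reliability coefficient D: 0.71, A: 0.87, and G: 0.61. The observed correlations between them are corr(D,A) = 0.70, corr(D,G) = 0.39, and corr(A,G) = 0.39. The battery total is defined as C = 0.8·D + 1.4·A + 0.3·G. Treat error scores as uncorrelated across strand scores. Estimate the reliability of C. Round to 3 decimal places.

0.903

Var(C) = 0.8²·11.8² + 1.4²·18.6² + 0.3²·13.2² + 2·[1.12·11.8·18.6·0.70 + 0.24·11.8·13.2·0.39 + 0.42·18.6·13.2·0.39] = 782.877 + 453.735 = 1236.61.
Because errors are independent across components, Cov(Tᵢ,Tⱼ) = Cov(Xᵢ,Xⱼ); the off-diagonal part of the true-score variance is the same as above.
True-score variance = [0.8²·11.8²·0.71 + 1.4²·18.6²·0.87 + 0.3²·13.2²·0.61] + 453.735 = 662.767 + 453.735 = 1116.5.
Reliability = 1116.5 / 1236.61 = 0.903.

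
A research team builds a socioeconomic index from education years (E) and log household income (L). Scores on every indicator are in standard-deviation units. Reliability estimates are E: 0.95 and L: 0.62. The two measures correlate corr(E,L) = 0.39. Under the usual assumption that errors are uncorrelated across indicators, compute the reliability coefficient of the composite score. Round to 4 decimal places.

Var(E+L) = 2 + 2·[0.39] = 2 + 0.78 = 2.78.
With uncorrelated errors the cross-covariances are all true-score covariance, so they carry over unchanged; only the diagonal terms shrink to ρᵢσᵢ².
True-score variance = [0.95 + 0.62] + 0.78 = 1.57 + 0.78 = 2.35.
Reliability = 2.35 / 2.78 = 0.8453.

0.8453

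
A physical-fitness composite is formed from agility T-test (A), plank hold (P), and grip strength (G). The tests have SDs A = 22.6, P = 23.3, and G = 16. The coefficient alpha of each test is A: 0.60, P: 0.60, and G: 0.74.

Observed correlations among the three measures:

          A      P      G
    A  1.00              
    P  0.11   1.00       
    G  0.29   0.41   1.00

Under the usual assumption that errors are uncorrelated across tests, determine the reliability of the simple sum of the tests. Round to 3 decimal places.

0.749

Var(A+P+G) = 22.6² + 23.3² + 16² + 2·[22.6·23.3·0.11 + 22.6·16·0.29 + 23.3·16·0.41] = 1309.65 + 631.272 = 1940.92.
Because errors are independent across components, Cov(Tᵢ,Tⱼ) = Cov(Xᵢ,Xⱼ); the off-diagonal part of the true-score variance is the same as above.
True-score variance = [22.6²·0.60 + 23.3²·0.60 + 16²·0.74] + 631.272 = 821.63 + 631.272 = 1452.9.
Reliability = 1452.9 / 1940.92 = 0.749.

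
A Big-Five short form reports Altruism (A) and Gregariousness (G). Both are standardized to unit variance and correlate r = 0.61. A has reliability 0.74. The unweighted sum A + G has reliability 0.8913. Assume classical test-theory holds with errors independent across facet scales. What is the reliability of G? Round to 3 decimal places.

Var(A+G) = 2 + 2·0.61 = 3.220.
True-score variance = ρ_A + ρ_G + 2·0.61, so 0.8913 = (0.74 + ρ_G + 1.22) / 3.220.
ρ_G = 0.8913·3.220 − 0.74 − 1.22 = 0.910.

0.910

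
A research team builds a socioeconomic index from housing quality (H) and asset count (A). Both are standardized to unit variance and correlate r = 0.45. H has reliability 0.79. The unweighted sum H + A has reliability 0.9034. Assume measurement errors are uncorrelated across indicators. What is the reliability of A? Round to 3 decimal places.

Var(H+A) = 2 + 2·0.45 = 2.900.
True-score variance = ρ_H + ρ_A + 2·0.45, so 0.9034 = (0.79 + ρ_A + 0.90) / 2.900.
ρ_A = 0.9034·2.900 − 0.79 − 0.90 = 0.930.

0.930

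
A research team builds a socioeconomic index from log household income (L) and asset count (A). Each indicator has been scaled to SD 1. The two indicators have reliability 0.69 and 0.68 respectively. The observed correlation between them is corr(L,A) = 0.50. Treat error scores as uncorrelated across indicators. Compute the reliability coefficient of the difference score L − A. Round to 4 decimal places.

Var(L−A) = 1 + 1 − 2·0.50 = 2 − 1 = 1.
Because errors are independent across components, Cov(Tᵢ,Tⱼ) = Cov(Xᵢ,Xⱼ); the off-diagonal part of the true-score variance is the same as above.
True-score variance = [0.69 + 0.68] − 1 = 1.37 − 1 = 0.37.
Reliability = 0.37 / 1 = 0.3700.

0.3700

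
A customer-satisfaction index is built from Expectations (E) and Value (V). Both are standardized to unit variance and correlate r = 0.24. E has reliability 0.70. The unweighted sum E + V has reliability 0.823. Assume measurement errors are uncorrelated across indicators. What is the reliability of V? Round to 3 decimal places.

Var(E+V) = 2 + 2·0.24 = 2.480.
True-score variance = ρ_E + ρ_V + 2·0.24, so 0.823 = (0.70 + ρ_V + 0.48) / 2.480.
ρ_V = 0.823·2.480 − 0.70 − 0.48 = 0.861.

0.861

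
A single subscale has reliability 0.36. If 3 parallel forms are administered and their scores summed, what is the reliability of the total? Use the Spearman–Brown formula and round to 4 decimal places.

0.6279

ρ_k = kρ / (1 + (k−1)ρ) = 3·0.36 / (1 + 2·0.36) = 1.080 / 1.720 = 0.6279.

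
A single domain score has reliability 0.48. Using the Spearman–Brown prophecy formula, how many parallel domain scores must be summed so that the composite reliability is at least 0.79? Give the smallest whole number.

5

k ≥ ρ*(1−ρ₁)/(ρ₁(1−ρ*)) = 0.79·0.52 / (0.48·0.21) = 4.075.
Smallest integer k = 5.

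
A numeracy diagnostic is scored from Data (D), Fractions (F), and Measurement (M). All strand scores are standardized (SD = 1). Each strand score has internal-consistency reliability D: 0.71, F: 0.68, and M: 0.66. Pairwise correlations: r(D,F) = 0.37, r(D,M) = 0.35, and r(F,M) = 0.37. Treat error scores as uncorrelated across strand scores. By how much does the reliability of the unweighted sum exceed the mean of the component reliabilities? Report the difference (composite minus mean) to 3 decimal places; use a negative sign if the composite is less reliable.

Var(sum) = 3 + 2.18 = 5.18; true-score variance = 2.05 + 2.18 = 4.23; composite reliability = 0.8166.
Mean component reliability = 0.6833.
Difference = 0.8166 − 0.6833 = 0.133.

0.133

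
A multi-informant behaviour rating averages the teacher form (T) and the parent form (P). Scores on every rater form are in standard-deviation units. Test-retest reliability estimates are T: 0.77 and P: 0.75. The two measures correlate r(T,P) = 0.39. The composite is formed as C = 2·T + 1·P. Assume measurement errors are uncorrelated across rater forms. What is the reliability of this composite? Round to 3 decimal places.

Var(C) = 2² + 1 + 2·[2·0.39] = 5 + 1.56 = 6.56.
With uncorrelated errors the cross-covariances are all true-score covariance, so they carry over unchanged; only the diagonal terms shrink to ρᵢσᵢ².
True-score variance = [2²·0.77 + 0.75] + 1.56 = 3.83 + 1.56 = 5.39.
Reliability = 5.39 / 6.56 = 0.822.

0.822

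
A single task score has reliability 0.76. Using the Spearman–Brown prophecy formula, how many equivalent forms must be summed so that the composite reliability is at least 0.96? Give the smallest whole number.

8

k ≥ ρ*(1−ρ₁)/(ρ₁(1−ρ*)) = 0.96·0.24 / (0.76·0.04) = 7.579.
Smallest integer k = 8.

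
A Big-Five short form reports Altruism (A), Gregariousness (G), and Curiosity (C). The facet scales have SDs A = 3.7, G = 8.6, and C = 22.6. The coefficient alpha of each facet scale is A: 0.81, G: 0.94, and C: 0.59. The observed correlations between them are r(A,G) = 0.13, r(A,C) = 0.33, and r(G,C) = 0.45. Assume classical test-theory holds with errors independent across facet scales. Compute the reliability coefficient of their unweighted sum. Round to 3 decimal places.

Var(A+G+C) = 3.7² + 8.6² + 22.6² + 2·[3.7·8.6·0.13 + 3.7·22.6·0.33 + 8.6·22.6·0.45] = 598.41 + 238.386 = 836.796.
With uncorrelated errors the cross-covariances are all true-score covariance, so they carry over unchanged; only the diagonal terms shrink to ρᵢσᵢ².
True-score variance = [3.7²·0.81 + 8.6²·0.94 + 22.6²·0.59] + 238.386 = 381.96 + 238.386 = 620.346.
Reliability = 620.346 / 836.796 = 0.741.

0.741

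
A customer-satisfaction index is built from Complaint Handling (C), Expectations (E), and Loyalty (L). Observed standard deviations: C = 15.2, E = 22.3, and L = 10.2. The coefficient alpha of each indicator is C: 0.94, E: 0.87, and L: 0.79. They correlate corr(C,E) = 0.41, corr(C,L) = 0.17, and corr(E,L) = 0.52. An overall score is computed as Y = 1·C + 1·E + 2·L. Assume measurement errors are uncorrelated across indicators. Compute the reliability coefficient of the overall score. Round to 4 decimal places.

0.9171

Var(Y) = 15.2² + 22.3² + 2²·10.2² + 2·[15.2·22.3·0.41 + 2·15.2·10.2·0.17 + 2·22.3·10.2·0.52] = 1144.49 + 856.491 = 2000.98.
Because errors are independent across components, Cov(Tᵢ,Tⱼ) = Cov(Xᵢ,Xⱼ); the off-diagonal part of the true-score variance is the same as above.
True-score variance = [15.2²·0.94 + 22.3²·0.87 + 2²·10.2²·0.79] + 856.491 = 978.586 + 856.491 = 1835.08.
Reliability = 1835.08 / 2000.98 = 0.9171.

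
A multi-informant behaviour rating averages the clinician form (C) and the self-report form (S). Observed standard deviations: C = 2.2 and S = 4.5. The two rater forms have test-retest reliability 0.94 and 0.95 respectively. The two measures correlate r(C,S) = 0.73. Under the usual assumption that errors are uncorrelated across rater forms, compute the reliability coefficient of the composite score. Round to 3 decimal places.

Var(C+S) = 2.2² + 4.5² + 2·[2.2·4.5·0.73] = 25.09 + 14.454 = 39.544.
Because errors are independent across components, Cov(Tᵢ,Tⱼ) = Cov(Xᵢ,Xⱼ); the off-diagonal part of the true-score variance is the same as above.
True-score variance = [2.2²·0.94 + 4.5²·0.95] + 14.454 = 23.7871 + 14.454 = 38.2411.
Reliability = 38.2411 / 39.544 = 0.967.

0.967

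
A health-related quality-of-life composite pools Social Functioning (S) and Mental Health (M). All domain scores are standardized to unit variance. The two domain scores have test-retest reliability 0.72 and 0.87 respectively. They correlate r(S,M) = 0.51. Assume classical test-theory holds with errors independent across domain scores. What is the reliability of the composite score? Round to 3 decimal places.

0.864

Var(S+M) = 2 + 2·[0.51] = 2 + 1.02 = 3.02.
With uncorrelated errors the cross-covariances are all true-score covariance, so they carry over unchanged; only the diagonal terms shrink to ρᵢσᵢ².
True-score variance = [0.72 + 0.87] + 1.02 = 1.59 + 1.02 = 2.61.
Reliability = 2.61 / 3.02 = 0.864.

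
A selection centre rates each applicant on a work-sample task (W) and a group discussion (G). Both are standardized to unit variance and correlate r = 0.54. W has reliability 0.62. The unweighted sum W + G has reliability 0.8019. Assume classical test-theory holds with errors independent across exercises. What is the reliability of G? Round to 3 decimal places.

Var(W+G) = 2 + 2·0.54 = 3.080.
True-score variance = ρ_W + ρ_G + 2·0.54, so 0.8019 = (0.62 + ρ_G + 1.08) / 3.080.
ρ_G = 0.8019·3.080 − 0.62 − 1.08 = 0.770.

0.770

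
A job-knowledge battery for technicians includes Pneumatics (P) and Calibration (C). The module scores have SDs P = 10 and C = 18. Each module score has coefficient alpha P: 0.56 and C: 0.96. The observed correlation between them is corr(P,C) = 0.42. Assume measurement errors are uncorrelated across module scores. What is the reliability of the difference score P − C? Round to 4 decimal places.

Var(P−C) = 10² + 18² − 2·10·18·0.42 = 424 − 151.2 = 272.8.
Under uncorrelated errors the observed covariances equal the true-score covariances, so only the own-variance terms attenuate.
True-score variance = [10²·0.56 + 18²·0.96] − 151.2 = 367.04 − 151.2 = 215.84.
Reliability = 215.84 / 272.8 = 0.7912.

0.7912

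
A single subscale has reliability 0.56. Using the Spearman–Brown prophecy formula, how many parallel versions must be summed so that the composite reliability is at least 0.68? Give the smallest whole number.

k ≥ ρ*(1−ρ₁)/(ρ₁(1−ρ*)) = 0.68·0.44 / (0.56·0.32) = 1.670.
Smallest integer k = 2.

2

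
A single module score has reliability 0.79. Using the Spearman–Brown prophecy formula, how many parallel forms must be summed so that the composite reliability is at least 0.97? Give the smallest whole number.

k ≥ ρ*(1−ρ₁)/(ρ₁(1−ρ*)) = 0.97·0.21 / (0.79·0.03) = 8.595.
Smallest integer k = 9.

9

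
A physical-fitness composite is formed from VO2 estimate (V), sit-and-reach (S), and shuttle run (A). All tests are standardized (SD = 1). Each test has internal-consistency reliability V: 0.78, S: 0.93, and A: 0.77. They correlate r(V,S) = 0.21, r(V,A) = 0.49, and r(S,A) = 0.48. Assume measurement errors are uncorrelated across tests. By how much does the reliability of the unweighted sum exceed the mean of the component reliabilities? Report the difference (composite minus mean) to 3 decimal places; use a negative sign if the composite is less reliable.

0.076

Var(sum) = 3 + 2.36 = 5.36; true-score variance = 2.48 + 2.36 = 4.84; composite reliability = 0.9030.
Mean component reliability = 0.8267.
Difference = 0.9030 − 0.8267 = 0.076.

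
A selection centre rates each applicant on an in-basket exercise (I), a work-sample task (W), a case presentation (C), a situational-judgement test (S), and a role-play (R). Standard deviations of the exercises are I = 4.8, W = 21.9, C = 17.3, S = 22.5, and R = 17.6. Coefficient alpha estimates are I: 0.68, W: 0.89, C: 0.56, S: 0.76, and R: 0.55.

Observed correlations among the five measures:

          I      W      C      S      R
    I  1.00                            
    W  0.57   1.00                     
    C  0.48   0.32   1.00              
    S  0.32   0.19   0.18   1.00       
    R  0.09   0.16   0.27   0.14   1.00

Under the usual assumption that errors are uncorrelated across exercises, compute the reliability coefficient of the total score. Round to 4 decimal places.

Var(I+W+C+S+R) = 4.8² + 21.9² + 17.3² + 22.5² + 17.6² + 2·[4.8·21.9·0.57 + 4.8·17.3·0.48 + 4.8·22.5·0.32 + 4.8·17.6·0.09 + 21.9·17.3·0.32 + 21.9·22.5·0.19 + 21.9·17.6·0.16 + 17.3·22.5·0.18 + 17.3·17.6·0.27 + 22.5·17.6·0.14] = 1617.95 + 1252.37 = 2870.32.
With uncorrelated errors the cross-covariances are all true-score covariance, so they carry over unchanged; only the diagonal terms shrink to ρᵢσᵢ².
True-score variance = [4.8²·0.68 + 21.9²·0.89 + 17.3²·0.56 + 22.5²·0.76 + 17.6²·0.55] + 1252.37 = 1165.24 + 1252.37 = 2417.61.
Reliability = 2417.61 / 2870.32 = 0.8423.

0.8423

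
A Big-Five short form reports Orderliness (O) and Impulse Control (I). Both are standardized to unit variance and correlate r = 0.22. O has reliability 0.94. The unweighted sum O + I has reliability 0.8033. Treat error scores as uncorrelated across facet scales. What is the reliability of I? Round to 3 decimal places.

0.580

Var(O+I) = 2 + 2·0.22 = 2.440.
True-score variance = ρ_O + ρ_I + 2·0.22, so 0.8033 = (0.94 + ρ_I + 0.44) / 2.440.
ρ_I = 0.8033·2.440 − 0.94 − 0.44 = 0.580.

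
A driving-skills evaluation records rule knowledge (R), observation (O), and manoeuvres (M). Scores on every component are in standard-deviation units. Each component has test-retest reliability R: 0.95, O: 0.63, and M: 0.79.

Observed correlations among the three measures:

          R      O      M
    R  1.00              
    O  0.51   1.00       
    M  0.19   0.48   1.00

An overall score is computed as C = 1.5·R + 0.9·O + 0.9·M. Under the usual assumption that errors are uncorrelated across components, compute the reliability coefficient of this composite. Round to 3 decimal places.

Var(C) = 1.5² + 0.9² + 0.9² + 2·[1.35·0.51 + 1.35·0.19 + 0.81·0.48] = 3.87 + 2.6676 = 6.5376.
Because errors are independent across components, Cov(Tᵢ,Tⱼ) = Cov(Xᵢ,Xⱼ); the off-diagonal part of the true-score variance is the same as above.
True-score variance = [1.5²·0.95 + 0.9²·0.63 + 0.9²·0.79] + 2.6676 = 3.2877 + 2.6676 = 5.9553.
Reliability = 5.9553 / 6.5376 = 0.911.

0.911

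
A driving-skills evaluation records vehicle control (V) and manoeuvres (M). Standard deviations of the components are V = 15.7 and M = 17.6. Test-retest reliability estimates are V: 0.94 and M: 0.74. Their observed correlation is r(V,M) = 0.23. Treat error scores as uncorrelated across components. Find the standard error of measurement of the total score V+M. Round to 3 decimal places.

9.764

Var(total) = 556.25 + 127.107 = 683.357.
True-score variance = 460.923 + 127.107 = 588.03, so reliability = 0.8605.
Error variance = 683.357 − 588.03 = 95.327; SEM = √95.327 = 9.764.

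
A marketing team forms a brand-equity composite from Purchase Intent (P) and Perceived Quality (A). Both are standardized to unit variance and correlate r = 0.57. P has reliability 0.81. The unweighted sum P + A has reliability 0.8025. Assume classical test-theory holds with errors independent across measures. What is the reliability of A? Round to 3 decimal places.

Var(P+A) = 2 + 2·0.57 = 3.140.
True-score variance = ρ_P + ρ_A + 2·0.57, so 0.8025 = (0.81 + ρ_A + 1.14) / 3.140.
ρ_A = 0.8025·3.140 − 0.81 − 1.14 = 0.570.

0.570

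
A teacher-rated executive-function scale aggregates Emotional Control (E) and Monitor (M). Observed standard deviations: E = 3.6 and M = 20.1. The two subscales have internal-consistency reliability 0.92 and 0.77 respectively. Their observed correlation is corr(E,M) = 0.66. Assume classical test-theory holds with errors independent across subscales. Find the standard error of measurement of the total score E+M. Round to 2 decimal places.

Var(total) = 416.97 + 95.5152 = 512.485.
True-score variance = 323.011 + 95.5152 = 418.526, so reliability = 0.8167.
Error variance = 512.485 − 418.526 = 93.9591; SEM = √93.9591 = 9.69.

9.69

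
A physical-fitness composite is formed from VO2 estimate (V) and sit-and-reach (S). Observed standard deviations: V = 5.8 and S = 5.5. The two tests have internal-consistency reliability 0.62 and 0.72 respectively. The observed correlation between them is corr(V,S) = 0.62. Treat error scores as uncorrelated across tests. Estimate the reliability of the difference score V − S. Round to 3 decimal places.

0.127

Var(V−S) = 5.8² + 5.5² − 2·5.8·5.5·0.62 = 63.89 − 39.556 = 24.334.
Under uncorrelated errors the observed covariances equal the true-score covariances, so only the own-variance terms attenuate.
True-score variance = [5.8²·0.62 + 5.5²·0.72] − 39.556 = 42.6368 − 39.556 = 3.0808.
Reliability = 3.0808 / 24.334 = 0.127.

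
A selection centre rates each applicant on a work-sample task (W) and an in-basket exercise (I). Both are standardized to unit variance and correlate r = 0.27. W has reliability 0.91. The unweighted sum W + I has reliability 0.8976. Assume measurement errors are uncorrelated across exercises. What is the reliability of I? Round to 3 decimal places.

Var(W+I) = 2 + 2·0.27 = 2.540.
True-score variance = ρ_W + ρ_I + 2·0.27, so 0.8976 = (0.91 + ρ_I + 0.54) / 2.540.
ρ_I = 0.8976·2.540 − 0.91 − 0.54 = 0.830.

0.830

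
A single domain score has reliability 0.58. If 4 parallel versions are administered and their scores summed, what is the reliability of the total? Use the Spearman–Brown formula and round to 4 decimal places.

0.8467

ρ_k = kρ / (1 + (k−1)ρ) = 4·0.58 / (1 + 3·0.58) = 2.320 / 2.740 = 0.8467.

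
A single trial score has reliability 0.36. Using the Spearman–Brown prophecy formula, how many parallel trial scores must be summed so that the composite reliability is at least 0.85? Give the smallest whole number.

k ≥ ρ*(1−ρ₁)/(ρ₁(1−ρ*)) = 0.85·0.64 / (0.36·0.15) = 10.074.
Smallest integer k = 11.

11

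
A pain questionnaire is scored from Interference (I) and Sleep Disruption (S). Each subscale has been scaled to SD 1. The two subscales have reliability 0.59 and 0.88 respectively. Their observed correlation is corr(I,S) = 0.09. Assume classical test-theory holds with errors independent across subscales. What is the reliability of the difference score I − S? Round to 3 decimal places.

Var(I−S) = 1 + 1 − 2·0.09 = 2 − 0.18 = 1.82.
Under uncorrelated errors the observed covariances equal the true-score covariances, so only the own-variance terms attenuate.
True-score variance = [0.59 + 0.88] − 0.18 = 1.47 − 0.18 = 1.29.
Reliability = 1.29 / 1.82 = 0.709.

0.709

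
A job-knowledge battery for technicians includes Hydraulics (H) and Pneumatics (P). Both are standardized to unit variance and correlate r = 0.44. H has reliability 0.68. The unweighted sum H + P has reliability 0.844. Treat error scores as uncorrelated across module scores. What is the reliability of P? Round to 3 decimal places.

0.871

Var(H+P) = 2 + 2·0.44 = 2.880.
True-score variance = ρ_H + ρ_P + 2·0.44, so 0.844 = (0.68 + ρ_P + 0.88) / 2.880.
ρ_P = 0.844·2.880 − 0.68 − 0.88 = 0.871.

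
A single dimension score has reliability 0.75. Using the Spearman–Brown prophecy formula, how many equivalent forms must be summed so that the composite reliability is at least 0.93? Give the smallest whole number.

k ≥ ρ*(1−ρ₁)/(ρ₁(1−ρ*)) = 0.93·0.25 / (0.75·0.07) = 4.429.
Smallest integer k = 5.

5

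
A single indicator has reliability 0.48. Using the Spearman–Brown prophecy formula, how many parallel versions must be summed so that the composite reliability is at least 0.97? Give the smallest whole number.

k ≥ ρ*(1−ρ₁)/(ρ₁(1−ρ*)) = 0.97·0.52 / (0.48·0.03) = 35.028.
Smallest integer k = 36.

36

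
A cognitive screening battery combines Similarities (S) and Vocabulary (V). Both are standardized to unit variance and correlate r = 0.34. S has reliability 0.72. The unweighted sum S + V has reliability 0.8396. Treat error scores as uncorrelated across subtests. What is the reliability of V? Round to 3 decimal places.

Var(S+V) = 2 + 2·0.34 = 2.680.
True-score variance = ρ_S + ρ_V + 2·0.34, so 0.8396 = (0.72 + ρ_V + 0.68) / 2.680.
ρ_V = 0.8396·2.680 − 0.72 − 0.68 = 0.850.

0.850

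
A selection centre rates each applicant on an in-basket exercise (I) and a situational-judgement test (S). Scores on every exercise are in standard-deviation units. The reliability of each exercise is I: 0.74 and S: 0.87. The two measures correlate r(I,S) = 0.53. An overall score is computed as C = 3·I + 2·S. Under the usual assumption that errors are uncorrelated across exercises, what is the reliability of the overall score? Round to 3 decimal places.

0.852

Var(C) = 3² + 2² + 2·[6·0.53] = 13 + 6.36 = 19.36.
With uncorrelated errors the cross-covariances are all true-score covariance, so they carry over unchanged; only the diagonal terms shrink to ρᵢσᵢ².
True-score variance = [3²·0.74 + 2²·0.87] + 6.36 = 10.14 + 6.36 = 16.5.
Reliability = 16.5 / 19.36 = 0.852.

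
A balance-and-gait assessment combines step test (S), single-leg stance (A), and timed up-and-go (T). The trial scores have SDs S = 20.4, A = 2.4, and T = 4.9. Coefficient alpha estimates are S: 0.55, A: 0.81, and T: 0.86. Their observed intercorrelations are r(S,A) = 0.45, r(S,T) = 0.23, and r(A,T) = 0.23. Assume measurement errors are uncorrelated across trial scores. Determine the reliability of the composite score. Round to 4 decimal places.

0.6459

Var(S+A+T) = 20.4² + 2.4² + 4.9² + 2·[20.4·2.4·0.45 + 20.4·4.9·0.23 + 2.4·4.9·0.23] = 445.93 + 95.4552 = 541.385.
Because errors are independent across components, Cov(Tᵢ,Tⱼ) = Cov(Xᵢ,Xⱼ); the off-diagonal part of the true-score variance is the same as above.
True-score variance = [20.4²·0.55 + 2.4²·0.81 + 4.9²·0.86] + 95.4552 = 254.202 + 95.4552 = 349.657.
Reliability = 349.657 / 541.385 = 0.6459.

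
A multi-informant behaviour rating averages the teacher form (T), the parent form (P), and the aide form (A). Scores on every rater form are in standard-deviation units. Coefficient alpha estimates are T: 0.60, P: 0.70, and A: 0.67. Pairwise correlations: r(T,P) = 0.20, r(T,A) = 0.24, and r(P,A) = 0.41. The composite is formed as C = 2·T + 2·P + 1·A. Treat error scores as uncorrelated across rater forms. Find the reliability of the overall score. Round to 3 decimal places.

0.763

Var(C) = 2² + 2² + 1 + 2·[4·0.20 + 2·0.24 + 2·0.41] = 9 + 4.2 = 13.2.
With uncorrelated errors the cross-covariances are all true-score covariance, so they carry over unchanged; only the diagonal terms shrink to ρᵢσᵢ².
True-score variance = [2²·0.60 + 2²·0.70 + 0.67] + 4.2 = 5.87 + 4.2 = 10.07.
Reliability = 10.07 / 13.2 = 0.763.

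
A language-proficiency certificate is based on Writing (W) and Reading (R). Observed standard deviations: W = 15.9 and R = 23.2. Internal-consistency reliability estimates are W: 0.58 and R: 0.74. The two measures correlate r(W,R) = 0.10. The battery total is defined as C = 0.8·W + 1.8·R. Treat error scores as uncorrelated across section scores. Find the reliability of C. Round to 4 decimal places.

0.7409

Var(C) = 0.8²·15.9² + 1.8²·23.2² + 2·[1.44·15.9·23.2·0.10] = 1905.7 + 106.237 = 2011.93.
Because errors are independent across components, Cov(Tᵢ,Tⱼ) = Cov(Xᵢ,Xⱼ); the off-diagonal part of the true-score variance is the same as above.
True-score variance = [0.8²·15.9²·0.58 + 1.8²·23.2²·0.74] + 106.237 = 1384.33 + 106.237 = 1490.56.
Reliability = 1490.56 / 2011.93 = 0.7409.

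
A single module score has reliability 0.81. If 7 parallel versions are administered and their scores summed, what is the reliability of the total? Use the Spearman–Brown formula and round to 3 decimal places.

0.968

ρ_k = kρ / (1 + (k−1)ρ) = 7·0.81 / (1 + 6·0.81) = 5.670 / 5.860 = 0.968.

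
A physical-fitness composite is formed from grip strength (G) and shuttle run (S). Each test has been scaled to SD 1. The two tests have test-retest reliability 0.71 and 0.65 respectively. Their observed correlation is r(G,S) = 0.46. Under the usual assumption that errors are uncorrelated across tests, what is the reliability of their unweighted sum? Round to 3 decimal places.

Var(G+S) = 2 + 2·[0.46] = 2 + 0.92 = 2.92.
With uncorrelated errors the cross-covariances are all true-score covariance, so they carry over unchanged; only the diagonal terms shrink to ρᵢσᵢ².
True-score variance = [0.71 + 0.65] + 0.92 = 1.36 + 0.92 = 2.28.
Reliability = 2.28 / 2.92 = 0.781.

0.781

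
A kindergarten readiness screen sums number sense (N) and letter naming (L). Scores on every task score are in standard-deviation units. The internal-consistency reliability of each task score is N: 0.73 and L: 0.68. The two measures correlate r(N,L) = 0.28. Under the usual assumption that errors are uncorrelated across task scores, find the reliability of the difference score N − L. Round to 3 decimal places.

Var(N−L) = 1 + 1 − 2·0.28 = 2 − 0.56 = 1.44.
Under uncorrelated errors the observed covariances equal the true-score covariances, so only the own-variance terms attenuate.
True-score variance = [0.73 + 0.68] − 0.56 = 1.41 − 0.56 = 0.85.
Reliability = 0.85 / 1.44 = 0.590.

0.590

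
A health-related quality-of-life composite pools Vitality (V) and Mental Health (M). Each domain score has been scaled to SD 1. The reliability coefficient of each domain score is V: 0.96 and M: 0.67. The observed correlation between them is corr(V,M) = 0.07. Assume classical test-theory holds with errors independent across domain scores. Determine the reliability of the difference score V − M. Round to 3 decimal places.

Var(V−M) = 1 + 1 − 2·0.07 = 2 − 0.14 = 1.86.
Because errors are independent across components, Cov(Tᵢ,Tⱼ) = Cov(Xᵢ,Xⱼ); the off-diagonal part of the true-score variance is the same as above.
True-score variance = [0.96 + 0.67] − 0.14 = 1.63 − 0.14 = 1.49.
Reliability = 1.49 / 1.86 = 0.801.

0.801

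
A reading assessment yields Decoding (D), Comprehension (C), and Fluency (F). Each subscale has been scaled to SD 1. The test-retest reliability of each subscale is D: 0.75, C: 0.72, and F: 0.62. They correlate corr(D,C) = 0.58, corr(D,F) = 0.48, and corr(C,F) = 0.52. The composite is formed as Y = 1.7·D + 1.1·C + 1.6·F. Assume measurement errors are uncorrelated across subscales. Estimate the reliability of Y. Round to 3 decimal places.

Var(Y) = 1.7² + 1.1² + 1.6² + 2·[1.87·0.58 + 2.72·0.48 + 1.76·0.52] = 6.66 + 6.6108 = 13.2708.
With uncorrelated errors the cross-covariances are all true-score covariance, so they carry over unchanged; only the diagonal terms shrink to ρᵢσᵢ².
True-score variance = [1.7²·0.75 + 1.1²·0.72 + 1.6²·0.62] + 6.6108 = 4.6259 + 6.6108 = 11.2367.
Reliability = 11.2367 / 13.2708 = 0.847.

0.847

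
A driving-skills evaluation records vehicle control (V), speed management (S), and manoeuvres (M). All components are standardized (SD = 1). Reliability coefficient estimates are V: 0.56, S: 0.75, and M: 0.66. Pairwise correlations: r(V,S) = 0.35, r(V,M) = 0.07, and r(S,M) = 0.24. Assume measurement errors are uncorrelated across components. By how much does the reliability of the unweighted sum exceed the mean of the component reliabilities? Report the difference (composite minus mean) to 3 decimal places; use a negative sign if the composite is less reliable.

Var(sum) = 3 + 1.32 = 4.32; true-score variance = 1.97 + 1.32 = 3.29; composite reliability = 0.7616.
Mean component reliability = 0.6567.
Difference = 0.7616 − 0.6567 = 0.105.

0.105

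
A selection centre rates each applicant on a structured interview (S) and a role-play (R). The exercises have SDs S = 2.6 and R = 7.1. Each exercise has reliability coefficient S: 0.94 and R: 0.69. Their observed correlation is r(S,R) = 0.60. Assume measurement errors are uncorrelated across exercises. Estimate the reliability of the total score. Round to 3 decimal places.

0.798

Var(S+R) = 2.6² + 7.1² + 2·[2.6·7.1·0.60] = 57.17 + 22.152 = 79.322.
Because errors are independent across components, Cov(Tᵢ,Tⱼ) = Cov(Xᵢ,Xⱼ); the off-diagonal part of the true-score variance is the same as above.
True-score variance = [2.6²·0.94 + 7.1²·0.69] + 22.152 = 41.1373 + 22.152 = 63.2893.
Reliability = 63.2893 / 79.322 = 0.798.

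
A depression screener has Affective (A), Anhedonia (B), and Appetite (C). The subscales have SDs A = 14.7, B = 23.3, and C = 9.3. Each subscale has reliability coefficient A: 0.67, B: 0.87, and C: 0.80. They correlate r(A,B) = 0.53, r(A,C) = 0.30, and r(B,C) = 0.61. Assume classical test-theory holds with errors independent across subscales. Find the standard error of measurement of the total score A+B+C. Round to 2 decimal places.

12.62

Var(total) = 845.47 + 709.448 = 1554.92.
True-score variance = 686.287 + 709.448 = 1395.74, so reliability = 0.8976.
Error variance = 1554.92 − 1395.74 = 159.183; SEM = √159.183 = 12.62.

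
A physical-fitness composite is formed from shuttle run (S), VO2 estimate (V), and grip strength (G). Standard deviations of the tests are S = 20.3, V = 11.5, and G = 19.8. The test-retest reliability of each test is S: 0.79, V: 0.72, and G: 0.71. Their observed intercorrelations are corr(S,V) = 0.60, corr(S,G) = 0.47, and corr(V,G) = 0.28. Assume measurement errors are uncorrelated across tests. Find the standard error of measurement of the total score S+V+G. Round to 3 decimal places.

Var(total) = 936.38 + 785.476 = 1721.86.
True-score variance = 699.12 + 785.476 = 1484.6, so reliability = 0.8622.
Error variance = 1721.86 − 1484.6 = 237.261; SEM = √237.261 = 15.403.

15.403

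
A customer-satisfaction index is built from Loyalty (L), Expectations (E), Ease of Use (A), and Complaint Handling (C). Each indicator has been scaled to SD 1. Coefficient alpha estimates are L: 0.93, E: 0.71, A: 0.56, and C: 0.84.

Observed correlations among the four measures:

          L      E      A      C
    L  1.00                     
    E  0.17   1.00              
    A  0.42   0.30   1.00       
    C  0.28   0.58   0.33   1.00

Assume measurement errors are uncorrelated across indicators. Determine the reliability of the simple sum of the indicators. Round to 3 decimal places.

0.882

Var(L+E+A+C) = 4 + 2·[0.17 + 0.42 + 0.28 + 0.30 + 0.58 + 0.33] = 4 + 4.16 = 8.16.
With uncorrelated errors the cross-covariances are all true-score covariance, so they carry over unchanged; only the diagonal terms shrink to ρᵢσᵢ².
True-score variance = [0.93 + 0.71 + 0.56 + 0.84] + 4.16 = 3.04 + 4.16 = 7.2.
Reliability = 7.2 / 8.16 = 0.882.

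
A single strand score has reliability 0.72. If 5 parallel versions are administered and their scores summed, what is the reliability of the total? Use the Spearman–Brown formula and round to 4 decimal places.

0.9278

ρ_k = kρ / (1 + (k−1)ρ) = 5·0.72 / (1 + 4·0.72) = 3.600 / 3.880 = 0.9278.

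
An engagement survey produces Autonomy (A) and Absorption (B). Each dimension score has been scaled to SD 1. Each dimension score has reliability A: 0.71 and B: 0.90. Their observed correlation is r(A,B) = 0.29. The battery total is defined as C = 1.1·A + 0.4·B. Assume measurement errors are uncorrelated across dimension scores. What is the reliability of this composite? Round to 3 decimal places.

0.774

Var(C) = 1.1² + 0.4² + 2·[0.44·0.29] = 1.37 + 0.2552 = 1.6252.
Because errors are independent across components, Cov(Tᵢ,Tⱼ) = Cov(Xᵢ,Xⱼ); the off-diagonal part of the true-score variance is the same as above.
True-score variance = [1.1²·0.71 + 0.4²·0.90] + 0.2552 = 1.0031 + 0.2552 = 1.2583.
Reliability = 1.2583 / 1.6252 = 0.774.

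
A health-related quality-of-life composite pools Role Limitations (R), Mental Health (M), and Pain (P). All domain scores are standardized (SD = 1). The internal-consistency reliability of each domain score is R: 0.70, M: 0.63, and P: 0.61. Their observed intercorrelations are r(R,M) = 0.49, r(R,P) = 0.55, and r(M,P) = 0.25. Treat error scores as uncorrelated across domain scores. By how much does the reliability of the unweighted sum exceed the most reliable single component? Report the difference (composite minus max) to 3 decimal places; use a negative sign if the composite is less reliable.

Var(sum) = 3 + 2.58 = 5.58; true-score variance = 1.94 + 2.58 = 4.52; composite reliability = 0.8100.
Max component reliability = 0.7000.
Difference = 0.8100 − 0.7000 = 0.110.

0.110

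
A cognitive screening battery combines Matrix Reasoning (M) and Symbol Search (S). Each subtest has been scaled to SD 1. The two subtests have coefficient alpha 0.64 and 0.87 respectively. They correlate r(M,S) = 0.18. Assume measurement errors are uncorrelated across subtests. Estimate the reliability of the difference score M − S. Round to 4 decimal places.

Var(M−S) = 1 + 1 − 2·0.18 = 2 − 0.36 = 1.64.
Under uncorrelated errors the observed covariances equal the true-score covariances, so only the own-variance terms attenuate.
True-score variance = [0.64 + 0.87] − 0.36 = 1.51 − 0.36 = 1.15.
Reliability = 1.15 / 1.64 = 0.7012.

0.7012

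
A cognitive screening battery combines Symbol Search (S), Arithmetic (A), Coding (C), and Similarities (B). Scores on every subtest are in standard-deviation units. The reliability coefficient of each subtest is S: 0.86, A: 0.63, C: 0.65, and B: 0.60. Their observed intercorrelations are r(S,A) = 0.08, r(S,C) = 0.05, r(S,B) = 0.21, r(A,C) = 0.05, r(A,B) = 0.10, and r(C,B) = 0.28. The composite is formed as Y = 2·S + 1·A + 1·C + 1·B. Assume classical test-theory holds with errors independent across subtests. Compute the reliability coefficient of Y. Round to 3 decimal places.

Var(Y) = 2² + 1 + 1 + 1 + 2·[2·0.08 + 2·0.05 + 2·0.21 + 0.05 + 0.10 + 0.28] = 7 + 2.22 = 9.22.
With uncorrelated errors the cross-covariances are all true-score covariance, so they carry over unchanged; only the diagonal terms shrink to ρᵢσᵢ².
True-score variance = [2²·0.86 + 0.63 + 0.65 + 0.60] + 2.22 = 5.32 + 2.22 = 7.54.
Reliability = 7.54 / 9.22 = 0.818.

0.818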